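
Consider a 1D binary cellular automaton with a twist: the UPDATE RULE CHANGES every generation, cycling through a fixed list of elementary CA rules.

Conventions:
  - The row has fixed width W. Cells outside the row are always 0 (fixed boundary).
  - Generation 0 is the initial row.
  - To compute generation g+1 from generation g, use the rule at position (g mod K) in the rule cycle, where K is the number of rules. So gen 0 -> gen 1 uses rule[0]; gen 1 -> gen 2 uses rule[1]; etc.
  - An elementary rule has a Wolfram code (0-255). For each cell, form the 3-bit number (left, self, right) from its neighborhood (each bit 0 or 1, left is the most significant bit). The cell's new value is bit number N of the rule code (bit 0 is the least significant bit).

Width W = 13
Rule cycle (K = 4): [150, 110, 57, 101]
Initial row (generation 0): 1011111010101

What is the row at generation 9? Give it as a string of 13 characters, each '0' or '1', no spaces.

Gen 0: 1011111010101
Gen 1 (rule 150): 1001110010101
Gen 2 (rule 110): 1011010111111
Gen 3 (rule 57): 0110101100000
Gen 4 (rule 101): 0011110101111
Gen 5 (rule 150): 0101100100110
Gen 6 (rule 110): 1111101101110
Gen 7 (rule 57): 1000011011001
Gen 8 (rule 101): 1011001101001
Gen 9 (rule 150): 1000110001111

Answer: 1000110001111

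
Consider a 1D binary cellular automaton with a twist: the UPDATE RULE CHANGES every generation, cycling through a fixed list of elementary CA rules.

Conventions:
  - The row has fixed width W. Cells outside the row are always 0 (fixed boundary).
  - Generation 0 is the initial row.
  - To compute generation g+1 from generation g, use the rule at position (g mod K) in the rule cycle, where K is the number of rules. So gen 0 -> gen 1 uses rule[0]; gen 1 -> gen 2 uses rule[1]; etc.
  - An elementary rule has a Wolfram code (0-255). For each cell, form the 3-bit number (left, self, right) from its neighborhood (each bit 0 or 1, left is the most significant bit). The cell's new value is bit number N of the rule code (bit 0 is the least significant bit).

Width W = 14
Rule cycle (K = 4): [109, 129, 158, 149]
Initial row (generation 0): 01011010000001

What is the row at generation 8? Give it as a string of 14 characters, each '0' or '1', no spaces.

Answer: 11111111111111

Derivation:
Gen 0: 01011010000001
Gen 1 (rule 109): 01111110111101
Gen 2 (rule 129): 00111100011000
Gen 3 (rule 158): 01111010110100
Gen 4 (rule 149): 00110010000111
Gen 5 (rule 109): 10110010110101
Gen 6 (rule 129): 00000000000000
Gen 7 (rule 158): 00000000000000
Gen 8 (rule 149): 11111111111111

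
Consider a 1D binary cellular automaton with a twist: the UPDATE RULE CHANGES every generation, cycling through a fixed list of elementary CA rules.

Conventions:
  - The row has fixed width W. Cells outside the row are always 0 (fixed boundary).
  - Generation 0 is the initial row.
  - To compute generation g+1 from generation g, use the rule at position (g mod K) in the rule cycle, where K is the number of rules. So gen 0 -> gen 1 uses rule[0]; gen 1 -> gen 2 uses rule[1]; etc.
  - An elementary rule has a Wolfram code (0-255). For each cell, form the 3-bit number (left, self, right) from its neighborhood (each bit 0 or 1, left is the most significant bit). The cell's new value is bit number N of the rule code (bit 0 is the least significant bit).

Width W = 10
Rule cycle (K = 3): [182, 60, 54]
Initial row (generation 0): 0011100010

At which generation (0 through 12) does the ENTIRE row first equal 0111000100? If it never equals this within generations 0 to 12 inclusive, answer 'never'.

Answer: 11

Derivation:
Gen 0: 0011100010
Gen 1 (rule 182): 0101010111
Gen 2 (rule 60): 0111111100
Gen 3 (rule 54): 1000000010
Gen 4 (rule 182): 1100000111
Gen 5 (rule 60): 1010000100
Gen 6 (rule 54): 1111001110
Gen 7 (rule 182): 0110110101
Gen 8 (rule 60): 0101101111
Gen 9 (rule 54): 1110010000
Gen 10 (rule 182): 0101111000
Gen 11 (rule 60): 0111000100
Gen 12 (rule 54): 1000101110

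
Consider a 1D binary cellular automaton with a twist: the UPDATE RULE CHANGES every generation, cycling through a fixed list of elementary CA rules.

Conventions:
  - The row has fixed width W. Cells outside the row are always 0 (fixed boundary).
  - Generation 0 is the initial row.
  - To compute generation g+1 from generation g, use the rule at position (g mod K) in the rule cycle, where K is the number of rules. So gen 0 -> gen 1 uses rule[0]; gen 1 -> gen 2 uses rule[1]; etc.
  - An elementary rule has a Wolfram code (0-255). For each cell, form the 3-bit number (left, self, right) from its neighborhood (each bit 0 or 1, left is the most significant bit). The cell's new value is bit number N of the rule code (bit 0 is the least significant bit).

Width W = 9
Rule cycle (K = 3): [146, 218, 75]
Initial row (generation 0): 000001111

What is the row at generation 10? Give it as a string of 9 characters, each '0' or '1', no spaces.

Answer: 000101110

Derivation:
Gen 0: 000001111
Gen 1 (rule 146): 000010110
Gen 2 (rule 218): 000100111
Gen 3 (rule 75): 111001101
Gen 4 (rule 146): 010110000
Gen 5 (rule 218): 100111000
Gen 6 (rule 75): 001101011
Gen 7 (rule 146): 010000000
Gen 8 (rule 218): 101000000
Gen 9 (rule 75): 000011111
Gen 10 (rule 146): 000101110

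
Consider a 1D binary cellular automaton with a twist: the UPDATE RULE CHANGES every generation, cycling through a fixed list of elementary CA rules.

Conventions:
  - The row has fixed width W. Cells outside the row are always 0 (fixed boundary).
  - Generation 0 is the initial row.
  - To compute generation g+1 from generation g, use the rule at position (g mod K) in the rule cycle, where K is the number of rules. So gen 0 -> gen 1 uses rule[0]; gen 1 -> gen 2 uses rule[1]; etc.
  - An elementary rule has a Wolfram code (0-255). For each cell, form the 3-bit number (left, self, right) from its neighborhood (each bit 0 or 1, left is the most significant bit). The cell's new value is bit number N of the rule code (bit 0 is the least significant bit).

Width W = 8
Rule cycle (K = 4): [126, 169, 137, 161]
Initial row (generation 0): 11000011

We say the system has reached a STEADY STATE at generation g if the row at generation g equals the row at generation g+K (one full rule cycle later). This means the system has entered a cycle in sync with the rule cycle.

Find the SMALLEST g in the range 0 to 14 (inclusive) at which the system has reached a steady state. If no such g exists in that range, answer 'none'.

Gen 0: 11000011
Gen 1 (rule 126): 11100111
Gen 2 (rule 169): 11000110
Gen 3 (rule 137): 10010100
Gen 4 (rule 161): 00001001
Gen 5 (rule 126): 00011111
Gen 6 (rule 169): 11011110
Gen 7 (rule 137): 10011100
Gen 8 (rule 161): 00001001
Gen 9 (rule 126): 00011111
Gen 10 (rule 169): 11011110
Gen 11 (rule 137): 10011100
Gen 12 (rule 161): 00001001
Gen 13 (rule 126): 00011111
Gen 14 (rule 169): 11011110
Gen 15 (rule 137): 10011100
Gen 16 (rule 161): 00001001
Gen 17 (rule 126): 00011111
Gen 18 (rule 169): 11011110

Answer: 4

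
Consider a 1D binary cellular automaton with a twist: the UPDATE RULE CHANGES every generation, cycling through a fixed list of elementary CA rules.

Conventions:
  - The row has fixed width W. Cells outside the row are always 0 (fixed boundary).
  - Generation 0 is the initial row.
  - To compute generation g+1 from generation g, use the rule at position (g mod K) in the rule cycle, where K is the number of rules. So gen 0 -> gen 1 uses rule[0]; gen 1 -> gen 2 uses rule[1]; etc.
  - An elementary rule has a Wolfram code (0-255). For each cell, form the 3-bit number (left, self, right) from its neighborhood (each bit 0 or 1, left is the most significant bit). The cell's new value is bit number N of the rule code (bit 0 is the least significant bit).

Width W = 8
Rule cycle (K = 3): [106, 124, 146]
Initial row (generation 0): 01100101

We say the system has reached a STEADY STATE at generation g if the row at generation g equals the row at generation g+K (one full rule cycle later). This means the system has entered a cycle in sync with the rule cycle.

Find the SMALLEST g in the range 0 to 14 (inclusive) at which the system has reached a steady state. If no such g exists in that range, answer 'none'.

Answer: none

Derivation:
Gen 0: 01100101
Gen 1 (rule 106): 11101010
Gen 2 (rule 124): 10111111
Gen 3 (rule 146): 00011110
Gen 4 (rule 106): 00110010
Gen 5 (rule 124): 00111011
Gen 6 (rule 146): 01010000
Gen 7 (rule 106): 10100000
Gen 8 (rule 124): 11110000
Gen 9 (rule 146): 01101000
Gen 10 (rule 106): 11110000
Gen 11 (rule 124): 10011000
Gen 12 (rule 146): 01100100
Gen 13 (rule 106): 11101000
Gen 14 (rule 124): 10111100
Gen 15 (rule 146): 00011010
Gen 16 (rule 106): 00111100
Gen 17 (rule 124): 00100110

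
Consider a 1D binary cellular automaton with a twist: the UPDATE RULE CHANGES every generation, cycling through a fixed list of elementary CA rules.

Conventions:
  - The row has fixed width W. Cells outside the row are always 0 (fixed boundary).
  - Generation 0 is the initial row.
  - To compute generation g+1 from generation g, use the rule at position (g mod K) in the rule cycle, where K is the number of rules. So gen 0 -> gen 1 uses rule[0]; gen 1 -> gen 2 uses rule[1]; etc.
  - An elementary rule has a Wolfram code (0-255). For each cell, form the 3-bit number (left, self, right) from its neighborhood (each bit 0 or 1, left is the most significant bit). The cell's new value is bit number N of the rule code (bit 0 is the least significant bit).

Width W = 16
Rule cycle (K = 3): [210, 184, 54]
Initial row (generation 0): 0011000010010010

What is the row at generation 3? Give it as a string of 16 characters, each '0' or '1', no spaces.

Answer: 0100111100100111

Derivation:
Gen 0: 0011000010010010
Gen 1 (rule 210): 0101100101101101
Gen 2 (rule 184): 0011010011011010
Gen 3 (rule 54): 0100111100100111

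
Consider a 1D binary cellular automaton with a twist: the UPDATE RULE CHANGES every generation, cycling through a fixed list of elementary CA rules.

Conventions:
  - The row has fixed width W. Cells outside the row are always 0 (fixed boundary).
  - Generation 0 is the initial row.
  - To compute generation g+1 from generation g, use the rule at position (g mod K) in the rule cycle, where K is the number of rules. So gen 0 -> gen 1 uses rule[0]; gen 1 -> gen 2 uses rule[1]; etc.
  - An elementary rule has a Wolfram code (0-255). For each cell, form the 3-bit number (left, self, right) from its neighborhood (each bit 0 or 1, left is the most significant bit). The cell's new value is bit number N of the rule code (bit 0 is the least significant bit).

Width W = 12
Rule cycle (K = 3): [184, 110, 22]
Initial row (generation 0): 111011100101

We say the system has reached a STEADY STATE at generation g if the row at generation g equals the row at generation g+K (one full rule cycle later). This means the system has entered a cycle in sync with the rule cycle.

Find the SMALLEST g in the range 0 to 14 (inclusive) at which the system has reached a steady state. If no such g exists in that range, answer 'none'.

Gen 0: 111011100101
Gen 1 (rule 184): 110111010010
Gen 2 (rule 110): 111101110110
Gen 3 (rule 22): 000000000001
Gen 4 (rule 184): 000000000000
Gen 5 (rule 110): 000000000000
Gen 6 (rule 22): 000000000000
Gen 7 (rule 184): 000000000000
Gen 8 (rule 110): 000000000000
Gen 9 (rule 22): 000000000000
Gen 10 (rule 184): 000000000000
Gen 11 (rule 110): 000000000000
Gen 12 (rule 22): 000000000000
Gen 13 (rule 184): 000000000000
Gen 14 (rule 110): 000000000000
Gen 15 (rule 22): 000000000000
Gen 16 (rule 184): 000000000000
Gen 17 (rule 110): 000000000000

Answer: 4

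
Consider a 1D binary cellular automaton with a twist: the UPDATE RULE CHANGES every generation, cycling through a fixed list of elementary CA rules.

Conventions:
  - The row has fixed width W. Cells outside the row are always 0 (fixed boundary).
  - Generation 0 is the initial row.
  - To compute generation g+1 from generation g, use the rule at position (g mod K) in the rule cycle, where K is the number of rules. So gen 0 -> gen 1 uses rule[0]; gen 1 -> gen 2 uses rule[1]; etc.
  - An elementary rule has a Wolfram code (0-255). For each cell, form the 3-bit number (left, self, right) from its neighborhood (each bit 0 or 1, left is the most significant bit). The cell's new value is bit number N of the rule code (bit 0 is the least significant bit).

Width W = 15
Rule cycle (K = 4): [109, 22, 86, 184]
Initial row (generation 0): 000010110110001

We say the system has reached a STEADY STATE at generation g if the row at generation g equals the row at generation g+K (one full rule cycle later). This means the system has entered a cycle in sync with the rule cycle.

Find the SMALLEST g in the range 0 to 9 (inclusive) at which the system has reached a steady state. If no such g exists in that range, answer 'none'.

Gen 0: 000010110110001
Gen 1 (rule 109): 111011111110101
Gen 2 (rule 22): 000000000000101
Gen 3 (rule 86): 000000000001101
Gen 4 (rule 184): 000000000001010
Gen 5 (rule 109): 111111111101110
Gen 6 (rule 22): 000000000000001
Gen 7 (rule 86): 000000000000011
Gen 8 (rule 184): 000000000000010
Gen 9 (rule 109): 111111111111010
Gen 10 (rule 22): 000000000000011
Gen 11 (rule 86): 000000000000101
Gen 12 (rule 184): 000000000000010
Gen 13 (rule 109): 111111111111010

Answer: 8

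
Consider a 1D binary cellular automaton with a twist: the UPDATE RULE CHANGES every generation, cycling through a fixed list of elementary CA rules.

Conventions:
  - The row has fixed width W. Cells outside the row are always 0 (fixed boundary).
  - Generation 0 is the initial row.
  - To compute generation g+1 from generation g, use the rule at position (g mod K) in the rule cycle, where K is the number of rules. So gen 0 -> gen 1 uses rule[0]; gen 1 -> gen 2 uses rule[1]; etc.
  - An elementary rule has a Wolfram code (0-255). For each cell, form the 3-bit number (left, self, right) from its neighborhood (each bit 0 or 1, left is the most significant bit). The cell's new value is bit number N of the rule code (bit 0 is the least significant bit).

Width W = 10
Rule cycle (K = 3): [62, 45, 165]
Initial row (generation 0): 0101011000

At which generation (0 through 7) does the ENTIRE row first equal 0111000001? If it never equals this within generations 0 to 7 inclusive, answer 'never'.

Gen 0: 0101011000
Gen 1 (rule 62): 1111110100
Gen 2 (rule 45): 1000001101
Gen 3 (rule 165): 1011100011
Gen 4 (rule 62): 1110010110
Gen 5 (rule 45): 1000011100
Gen 6 (rule 165): 1011001001
Gen 7 (rule 62): 1110111111

Answer: never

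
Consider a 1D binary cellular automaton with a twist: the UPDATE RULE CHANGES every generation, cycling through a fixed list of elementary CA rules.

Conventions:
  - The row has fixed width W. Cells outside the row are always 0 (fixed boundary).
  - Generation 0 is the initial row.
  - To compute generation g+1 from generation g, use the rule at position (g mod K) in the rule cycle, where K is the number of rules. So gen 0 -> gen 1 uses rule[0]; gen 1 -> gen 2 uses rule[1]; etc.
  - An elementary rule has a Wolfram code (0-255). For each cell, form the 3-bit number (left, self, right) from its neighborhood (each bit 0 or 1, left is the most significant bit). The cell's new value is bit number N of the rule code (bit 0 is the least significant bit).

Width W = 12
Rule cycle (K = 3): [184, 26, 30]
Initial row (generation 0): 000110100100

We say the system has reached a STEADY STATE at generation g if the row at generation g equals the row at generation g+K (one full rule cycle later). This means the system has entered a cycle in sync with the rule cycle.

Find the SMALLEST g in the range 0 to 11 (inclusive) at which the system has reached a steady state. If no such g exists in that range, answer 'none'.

Gen 0: 000110100100
Gen 1 (rule 184): 000101010010
Gen 2 (rule 26): 001000001101
Gen 3 (rule 30): 011100011001
Gen 4 (rule 184): 011010010100
Gen 5 (rule 26): 110001100010
Gen 6 (rule 30): 101011010111
Gen 7 (rule 184): 010110101110
Gen 8 (rule 26): 100100001001
Gen 9 (rule 30): 111110011111
Gen 10 (rule 184): 111101011110
Gen 11 (rule 26): 100000010001
Gen 12 (rule 30): 110000111011
Gen 13 (rule 184): 101000110110
Gen 14 (rule 26): 000101100101

Answer: none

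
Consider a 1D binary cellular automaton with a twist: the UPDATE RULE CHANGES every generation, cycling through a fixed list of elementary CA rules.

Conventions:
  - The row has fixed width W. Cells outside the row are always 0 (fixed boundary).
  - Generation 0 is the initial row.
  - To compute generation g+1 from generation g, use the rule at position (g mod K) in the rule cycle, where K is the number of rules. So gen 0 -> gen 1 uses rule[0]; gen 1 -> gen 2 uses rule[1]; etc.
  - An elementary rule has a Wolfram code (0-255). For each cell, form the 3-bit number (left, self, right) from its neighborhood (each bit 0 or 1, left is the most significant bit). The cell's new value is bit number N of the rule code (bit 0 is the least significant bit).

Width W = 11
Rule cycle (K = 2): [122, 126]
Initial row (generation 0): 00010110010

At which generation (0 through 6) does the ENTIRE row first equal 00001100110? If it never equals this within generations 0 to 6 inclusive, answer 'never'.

Gen 0: 00010110010
Gen 1 (rule 122): 00101111101
Gen 2 (rule 126): 01111000111
Gen 3 (rule 122): 11001101101
Gen 4 (rule 126): 11111111111
Gen 5 (rule 122): 10000000001
Gen 6 (rule 126): 11000000011

Answer: never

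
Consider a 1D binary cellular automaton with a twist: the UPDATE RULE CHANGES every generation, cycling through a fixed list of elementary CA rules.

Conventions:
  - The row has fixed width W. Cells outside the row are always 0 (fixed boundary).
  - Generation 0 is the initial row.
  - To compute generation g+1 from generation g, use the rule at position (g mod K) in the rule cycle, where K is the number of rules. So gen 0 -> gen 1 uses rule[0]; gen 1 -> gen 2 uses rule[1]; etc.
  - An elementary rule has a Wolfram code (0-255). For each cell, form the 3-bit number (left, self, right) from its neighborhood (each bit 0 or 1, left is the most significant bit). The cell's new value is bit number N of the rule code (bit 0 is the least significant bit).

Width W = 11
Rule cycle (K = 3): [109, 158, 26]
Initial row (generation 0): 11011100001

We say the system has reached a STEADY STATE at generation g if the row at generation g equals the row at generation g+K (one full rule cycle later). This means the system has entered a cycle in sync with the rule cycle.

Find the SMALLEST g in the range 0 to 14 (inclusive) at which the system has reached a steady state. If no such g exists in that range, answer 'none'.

Gen 0: 11011100001
Gen 1 (rule 109): 11110101101
Gen 2 (rule 158): 11100101001
Gen 3 (rule 26): 10011000110
Gen 4 (rule 109): 10011010110
Gen 5 (rule 158): 11110010101
Gen 6 (rule 26): 10001100000
Gen 7 (rule 109): 10101101111
Gen 8 (rule 158): 10101001110
Gen 9 (rule 26): 00000111001
Gen 10 (rule 109): 11110101001
Gen 11 (rule 158): 11100101111
Gen 12 (rule 26): 10011001000
Gen 13 (rule 109): 10011001011
Gen 14 (rule 158): 11110111010
Gen 15 (rule 26): 10000100001
Gen 16 (rule 109): 10110101101
Gen 17 (rule 158): 10100101001

Answer: none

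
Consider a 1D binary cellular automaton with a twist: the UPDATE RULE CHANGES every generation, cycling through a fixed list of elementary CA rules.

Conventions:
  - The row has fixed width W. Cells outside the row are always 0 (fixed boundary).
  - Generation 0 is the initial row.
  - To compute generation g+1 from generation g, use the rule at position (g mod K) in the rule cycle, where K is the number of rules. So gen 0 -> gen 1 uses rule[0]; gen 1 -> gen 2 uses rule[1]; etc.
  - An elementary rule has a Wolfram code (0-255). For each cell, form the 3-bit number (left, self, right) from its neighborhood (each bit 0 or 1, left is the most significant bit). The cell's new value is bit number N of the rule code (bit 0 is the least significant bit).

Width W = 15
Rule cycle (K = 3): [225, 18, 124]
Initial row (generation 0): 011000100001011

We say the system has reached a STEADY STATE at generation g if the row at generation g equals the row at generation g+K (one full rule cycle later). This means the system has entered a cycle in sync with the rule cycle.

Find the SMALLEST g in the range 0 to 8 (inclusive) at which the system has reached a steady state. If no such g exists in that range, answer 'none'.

Gen 0: 011000100001011
Gen 1 (rule 225): 001010001100101
Gen 2 (rule 18): 010001010011000
Gen 3 (rule 124): 011001111011100
Gen 4 (rule 225): 001000111101101
Gen 5 (rule 18): 010101000000000
Gen 6 (rule 124): 011111100000000
Gen 7 (rule 225): 001111101111111
Gen 8 (rule 18): 010000000000000
Gen 9 (rule 124): 011000000000000
Gen 10 (rule 225): 001011111111111
Gen 11 (rule 18): 010000000000000

Answer: 8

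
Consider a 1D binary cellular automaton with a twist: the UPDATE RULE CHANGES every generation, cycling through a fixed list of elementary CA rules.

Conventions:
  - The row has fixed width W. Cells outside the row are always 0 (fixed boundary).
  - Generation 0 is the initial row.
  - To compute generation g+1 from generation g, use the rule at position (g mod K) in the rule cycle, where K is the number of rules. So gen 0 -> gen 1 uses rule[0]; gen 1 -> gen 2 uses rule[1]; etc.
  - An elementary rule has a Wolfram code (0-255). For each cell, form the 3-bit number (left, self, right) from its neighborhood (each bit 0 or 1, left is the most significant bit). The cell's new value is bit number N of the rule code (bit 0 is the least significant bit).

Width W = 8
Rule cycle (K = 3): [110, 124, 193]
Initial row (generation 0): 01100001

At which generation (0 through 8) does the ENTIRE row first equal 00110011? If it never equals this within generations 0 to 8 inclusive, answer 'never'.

Answer: 4

Derivation:
Gen 0: 01100001
Gen 1 (rule 110): 11100011
Gen 2 (rule 124): 10110011
Gen 3 (rule 193): 00010001
Gen 4 (rule 110): 00110011
Gen 5 (rule 124): 00111011
Gen 6 (rule 193): 10011001
Gen 7 (rule 110): 10111011
Gen 8 (rule 124): 11101111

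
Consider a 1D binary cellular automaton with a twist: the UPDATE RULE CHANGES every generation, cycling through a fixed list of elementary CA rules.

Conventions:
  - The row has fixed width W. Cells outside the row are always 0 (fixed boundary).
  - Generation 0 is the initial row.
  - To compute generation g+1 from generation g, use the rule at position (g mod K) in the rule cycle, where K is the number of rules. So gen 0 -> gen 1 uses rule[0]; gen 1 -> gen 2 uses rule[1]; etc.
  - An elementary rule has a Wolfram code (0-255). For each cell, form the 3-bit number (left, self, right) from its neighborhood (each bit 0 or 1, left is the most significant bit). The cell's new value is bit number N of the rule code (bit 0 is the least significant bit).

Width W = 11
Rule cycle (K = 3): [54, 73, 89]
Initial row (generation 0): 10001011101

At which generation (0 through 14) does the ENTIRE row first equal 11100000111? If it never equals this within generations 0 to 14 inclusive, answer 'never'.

Answer: never

Derivation:
Gen 0: 10001011101
Gen 1 (rule 54): 11011100011
Gen 2 (rule 73): 11010101011
Gen 3 (rule 89): 11000000011
Gen 4 (rule 54): 00100000100
Gen 5 (rule 73): 10001110001
Gen 6 (rule 89): 01101011100
Gen 7 (rule 54): 10011100010
Gen 8 (rule 73): 00010101000
Gen 9 (rule 89): 11000000111
Gen 10 (rule 54): 00100001000
Gen 11 (rule 73): 10001100011
Gen 12 (rule 89): 01101111011
Gen 13 (rule 54): 10010000100
Gen 14 (rule 73): 00000110001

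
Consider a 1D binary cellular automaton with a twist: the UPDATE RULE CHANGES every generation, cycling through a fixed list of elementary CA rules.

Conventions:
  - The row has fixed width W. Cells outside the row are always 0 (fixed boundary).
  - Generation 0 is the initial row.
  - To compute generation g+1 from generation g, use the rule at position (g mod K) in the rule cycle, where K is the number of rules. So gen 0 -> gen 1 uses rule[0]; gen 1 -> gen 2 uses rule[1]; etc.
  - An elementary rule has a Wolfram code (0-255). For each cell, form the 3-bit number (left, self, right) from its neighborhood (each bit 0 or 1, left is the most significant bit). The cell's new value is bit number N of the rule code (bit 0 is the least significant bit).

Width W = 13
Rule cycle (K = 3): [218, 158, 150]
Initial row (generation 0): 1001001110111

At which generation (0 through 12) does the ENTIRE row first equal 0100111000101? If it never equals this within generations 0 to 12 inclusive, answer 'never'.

Answer: never

Derivation:
Gen 0: 1001001110111
Gen 1 (rule 218): 0110111110111
Gen 2 (rule 158): 1100111100110
Gen 3 (rule 150): 0011011011001
Gen 4 (rule 218): 0111011011110
Gen 5 (rule 158): 1110010011101
Gen 6 (rule 150): 0101111101001
Gen 7 (rule 218): 1001111100110
Gen 8 (rule 158): 1111111011101
Gen 9 (rule 150): 0111110001001
Gen 10 (rule 218): 1111111010110
Gen 11 (rule 158): 1111110010101
Gen 12 (rule 150): 0111101110101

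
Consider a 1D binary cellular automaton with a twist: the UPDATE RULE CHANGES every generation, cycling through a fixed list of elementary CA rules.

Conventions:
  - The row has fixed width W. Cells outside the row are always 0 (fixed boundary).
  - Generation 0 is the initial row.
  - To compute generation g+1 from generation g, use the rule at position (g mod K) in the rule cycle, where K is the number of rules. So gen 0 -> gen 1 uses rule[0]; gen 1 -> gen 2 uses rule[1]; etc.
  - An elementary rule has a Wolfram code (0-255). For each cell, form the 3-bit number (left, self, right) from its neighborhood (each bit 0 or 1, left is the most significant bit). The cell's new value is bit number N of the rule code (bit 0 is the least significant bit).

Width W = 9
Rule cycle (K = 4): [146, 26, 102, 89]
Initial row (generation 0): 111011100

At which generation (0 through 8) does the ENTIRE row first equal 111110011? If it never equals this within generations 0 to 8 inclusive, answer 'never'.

Gen 0: 111011100
Gen 1 (rule 146): 010001010
Gen 2 (rule 26): 101010001
Gen 3 (rule 102): 111110011
Gen 4 (rule 89): 100011011
Gen 5 (rule 146): 010100000
Gen 6 (rule 26): 100010000
Gen 7 (rule 102): 100110000
Gen 8 (rule 89): 010111111

Answer: 3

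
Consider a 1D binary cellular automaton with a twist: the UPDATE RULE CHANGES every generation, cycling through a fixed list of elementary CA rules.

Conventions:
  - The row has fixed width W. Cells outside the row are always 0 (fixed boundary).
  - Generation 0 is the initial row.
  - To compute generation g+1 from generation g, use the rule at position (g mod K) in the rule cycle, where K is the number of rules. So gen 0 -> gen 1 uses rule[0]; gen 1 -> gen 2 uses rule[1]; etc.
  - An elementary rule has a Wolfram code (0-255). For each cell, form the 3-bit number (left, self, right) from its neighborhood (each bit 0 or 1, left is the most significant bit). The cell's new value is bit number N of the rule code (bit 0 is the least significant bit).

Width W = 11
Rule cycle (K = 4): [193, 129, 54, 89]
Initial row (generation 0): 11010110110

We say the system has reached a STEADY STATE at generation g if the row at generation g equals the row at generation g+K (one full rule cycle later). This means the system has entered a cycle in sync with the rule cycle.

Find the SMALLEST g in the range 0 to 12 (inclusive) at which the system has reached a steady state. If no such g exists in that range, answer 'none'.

Gen 0: 11010110110
Gen 1 (rule 193): 01000010010
Gen 2 (rule 129): 00011000000
Gen 3 (rule 54): 00100100000
Gen 4 (rule 89): 10010011111
Gen 5 (rule 193): 00000001111
Gen 6 (rule 129): 11111100110
Gen 7 (rule 54): 00000011001
Gen 8 (rule 89): 11111011100
Gen 9 (rule 193): 01111001101
Gen 10 (rule 129): 00110000000
Gen 11 (rule 54): 01001000000
Gen 12 (rule 89): 00100111111
Gen 13 (rule 193): 10000011111
Gen 14 (rule 129): 00111001110
Gen 15 (rule 54): 01000110001
Gen 16 (rule 89): 00110111100

Answer: none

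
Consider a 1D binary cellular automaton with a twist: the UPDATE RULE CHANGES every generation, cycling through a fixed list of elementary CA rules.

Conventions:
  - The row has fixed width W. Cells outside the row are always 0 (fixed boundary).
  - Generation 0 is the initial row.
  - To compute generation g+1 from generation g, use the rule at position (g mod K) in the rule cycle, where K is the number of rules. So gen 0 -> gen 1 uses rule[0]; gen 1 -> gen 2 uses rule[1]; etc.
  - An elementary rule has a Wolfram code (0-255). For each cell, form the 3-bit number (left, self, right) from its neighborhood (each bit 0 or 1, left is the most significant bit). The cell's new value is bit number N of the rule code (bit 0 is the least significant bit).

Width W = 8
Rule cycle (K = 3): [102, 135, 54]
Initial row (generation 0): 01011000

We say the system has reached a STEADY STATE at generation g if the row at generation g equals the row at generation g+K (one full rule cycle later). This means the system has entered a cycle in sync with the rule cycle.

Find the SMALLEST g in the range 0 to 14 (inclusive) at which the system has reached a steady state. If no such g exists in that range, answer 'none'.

Answer: 5

Derivation:
Gen 0: 01011000
Gen 1 (rule 102): 11101000
Gen 2 (rule 135): 01001011
Gen 3 (rule 54): 11111100
Gen 4 (rule 102): 00000100
Gen 5 (rule 135): 11111101
Gen 6 (rule 54): 00000011
Gen 7 (rule 102): 00000101
Gen 8 (rule 135): 11111101
Gen 9 (rule 54): 00000011
Gen 10 (rule 102): 00000101
Gen 11 (rule 135): 11111101
Gen 12 (rule 54): 00000011
Gen 13 (rule 102): 00000101
Gen 14 (rule 135): 11111101
Gen 15 (rule 54): 00000011
Gen 16 (rule 102): 00000101
Gen 17 (rule 135): 11111101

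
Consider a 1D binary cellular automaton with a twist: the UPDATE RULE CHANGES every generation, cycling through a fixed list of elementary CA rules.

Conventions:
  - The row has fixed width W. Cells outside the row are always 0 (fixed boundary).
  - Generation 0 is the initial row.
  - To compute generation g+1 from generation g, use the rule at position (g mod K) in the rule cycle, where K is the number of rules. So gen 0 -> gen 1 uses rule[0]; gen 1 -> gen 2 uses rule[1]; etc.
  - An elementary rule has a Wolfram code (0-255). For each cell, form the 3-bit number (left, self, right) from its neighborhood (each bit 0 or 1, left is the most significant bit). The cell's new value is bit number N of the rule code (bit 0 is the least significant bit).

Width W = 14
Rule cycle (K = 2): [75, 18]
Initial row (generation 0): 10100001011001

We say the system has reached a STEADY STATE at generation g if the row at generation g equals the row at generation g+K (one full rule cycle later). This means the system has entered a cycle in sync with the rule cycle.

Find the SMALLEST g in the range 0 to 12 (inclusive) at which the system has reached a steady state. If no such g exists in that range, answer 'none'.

Gen 0: 10100001011001
Gen 1 (rule 75): 00001110011010
Gen 2 (rule 18): 00010001100001
Gen 3 (rule 75): 11100111101110
Gen 4 (rule 18): 00011000000001
Gen 5 (rule 75): 11111011111110
Gen 6 (rule 18): 00000000000001
Gen 7 (rule 75): 11111111111110
Gen 8 (rule 18): 00000000000001
Gen 9 (rule 75): 11111111111110
Gen 10 (rule 18): 00000000000001
Gen 11 (rule 75): 11111111111110
Gen 12 (rule 18): 00000000000001
Gen 13 (rule 75): 11111111111110
Gen 14 (rule 18): 00000000000001

Answer: 6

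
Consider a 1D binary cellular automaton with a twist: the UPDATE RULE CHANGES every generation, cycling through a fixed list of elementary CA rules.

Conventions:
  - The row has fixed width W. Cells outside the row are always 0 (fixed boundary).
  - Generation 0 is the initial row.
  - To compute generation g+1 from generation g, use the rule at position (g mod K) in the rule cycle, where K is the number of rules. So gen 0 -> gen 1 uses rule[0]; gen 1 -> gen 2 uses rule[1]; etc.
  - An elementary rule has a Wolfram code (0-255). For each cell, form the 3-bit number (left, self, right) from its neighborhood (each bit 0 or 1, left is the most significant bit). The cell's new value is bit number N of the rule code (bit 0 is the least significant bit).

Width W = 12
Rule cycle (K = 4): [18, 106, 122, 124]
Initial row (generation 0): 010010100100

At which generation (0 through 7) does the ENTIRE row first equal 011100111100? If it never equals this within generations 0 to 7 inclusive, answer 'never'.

Answer: 2

Derivation:
Gen 0: 010010100100
Gen 1 (rule 18): 101100011010
Gen 2 (rule 106): 011100111100
Gen 3 (rule 122): 110111100110
Gen 4 (rule 124): 111100110111
Gen 5 (rule 18): 000011000000
Gen 6 (rule 106): 000111000000
Gen 7 (rule 122): 001101100000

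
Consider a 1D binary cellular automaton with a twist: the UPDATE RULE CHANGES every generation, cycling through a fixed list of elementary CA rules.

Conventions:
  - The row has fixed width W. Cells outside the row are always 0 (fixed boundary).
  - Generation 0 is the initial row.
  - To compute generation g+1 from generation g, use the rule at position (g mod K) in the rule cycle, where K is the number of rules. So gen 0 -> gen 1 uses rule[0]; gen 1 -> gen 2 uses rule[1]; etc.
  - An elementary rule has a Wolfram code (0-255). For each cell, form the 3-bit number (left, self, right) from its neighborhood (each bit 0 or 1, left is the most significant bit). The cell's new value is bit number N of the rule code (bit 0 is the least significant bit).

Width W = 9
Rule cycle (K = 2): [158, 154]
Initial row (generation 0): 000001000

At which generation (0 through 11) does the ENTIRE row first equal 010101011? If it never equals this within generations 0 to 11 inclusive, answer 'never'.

Gen 0: 000001000
Gen 1 (rule 158): 000011100
Gen 2 (rule 154): 000111010
Gen 3 (rule 158): 001110011
Gen 4 (rule 154): 011101110
Gen 5 (rule 158): 111001101
Gen 6 (rule 154): 110111000
Gen 7 (rule 158): 100110100
Gen 8 (rule 154): 011100010
Gen 9 (rule 158): 111010111
Gen 10 (rule 154): 110000110
Gen 11 (rule 158): 101001101

Answer: never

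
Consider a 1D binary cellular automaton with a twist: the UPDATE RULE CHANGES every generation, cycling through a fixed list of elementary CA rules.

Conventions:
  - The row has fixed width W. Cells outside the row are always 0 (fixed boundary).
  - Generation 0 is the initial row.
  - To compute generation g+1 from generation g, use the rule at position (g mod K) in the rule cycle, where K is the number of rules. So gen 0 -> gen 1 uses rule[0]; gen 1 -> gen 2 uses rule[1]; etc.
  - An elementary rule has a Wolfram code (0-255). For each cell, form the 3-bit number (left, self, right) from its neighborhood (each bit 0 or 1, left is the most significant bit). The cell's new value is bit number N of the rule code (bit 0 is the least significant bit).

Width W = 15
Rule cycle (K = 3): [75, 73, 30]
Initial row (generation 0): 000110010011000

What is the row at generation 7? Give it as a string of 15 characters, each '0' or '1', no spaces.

Answer: 000011110000011

Derivation:
Gen 0: 000110010011000
Gen 1 (rule 75): 111110100111011
Gen 2 (rule 73): 100010000101011
Gen 3 (rule 30): 110111001101010
Gen 4 (rule 75): 110101011100000
Gen 5 (rule 73): 110000010101111
Gen 6 (rule 30): 101000110101000
Gen 7 (rule 75): 000011110000011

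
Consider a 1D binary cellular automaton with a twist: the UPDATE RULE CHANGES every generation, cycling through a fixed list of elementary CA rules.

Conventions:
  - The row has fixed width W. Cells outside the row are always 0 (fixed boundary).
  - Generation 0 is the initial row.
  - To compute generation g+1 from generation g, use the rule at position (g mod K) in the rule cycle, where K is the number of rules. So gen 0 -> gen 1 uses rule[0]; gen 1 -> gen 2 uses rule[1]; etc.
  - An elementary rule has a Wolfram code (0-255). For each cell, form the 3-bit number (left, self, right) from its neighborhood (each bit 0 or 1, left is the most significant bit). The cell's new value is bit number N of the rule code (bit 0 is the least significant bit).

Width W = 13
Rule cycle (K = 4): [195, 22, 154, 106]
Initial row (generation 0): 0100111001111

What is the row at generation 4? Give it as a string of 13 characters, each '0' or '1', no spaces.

Gen 0: 0100111001111
Gen 1 (rule 195): 1001011010111
Gen 2 (rule 22): 1111000010000
Gen 3 (rule 154): 1110100101000
Gen 4 (rule 106): 1011001010000

Answer: 1011001010000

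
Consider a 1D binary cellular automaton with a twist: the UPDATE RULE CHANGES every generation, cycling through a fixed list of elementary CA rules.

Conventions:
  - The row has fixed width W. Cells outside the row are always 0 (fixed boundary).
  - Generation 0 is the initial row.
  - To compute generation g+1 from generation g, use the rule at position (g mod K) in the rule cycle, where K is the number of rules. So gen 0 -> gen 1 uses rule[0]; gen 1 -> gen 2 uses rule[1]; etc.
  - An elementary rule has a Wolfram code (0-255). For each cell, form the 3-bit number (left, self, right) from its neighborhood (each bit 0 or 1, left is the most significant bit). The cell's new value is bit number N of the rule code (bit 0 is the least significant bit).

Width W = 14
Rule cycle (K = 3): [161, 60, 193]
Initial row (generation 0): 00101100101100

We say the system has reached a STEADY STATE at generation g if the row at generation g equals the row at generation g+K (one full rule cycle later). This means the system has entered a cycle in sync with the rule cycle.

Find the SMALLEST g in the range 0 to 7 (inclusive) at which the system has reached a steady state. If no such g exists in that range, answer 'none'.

Gen 0: 00101100101100
Gen 1 (rule 161): 10010000010001
Gen 2 (rule 60): 11011000011001
Gen 3 (rule 193): 01001011001000
Gen 4 (rule 161): 00000100000011
Gen 5 (rule 60): 00000110000010
Gen 6 (rule 193): 11110010111000
Gen 7 (rule 161): 01100001010011
Gen 8 (rule 60): 01010001111010
Gen 9 (rule 193): 00000100111000
Gen 10 (rule 161): 11110000010011

Answer: none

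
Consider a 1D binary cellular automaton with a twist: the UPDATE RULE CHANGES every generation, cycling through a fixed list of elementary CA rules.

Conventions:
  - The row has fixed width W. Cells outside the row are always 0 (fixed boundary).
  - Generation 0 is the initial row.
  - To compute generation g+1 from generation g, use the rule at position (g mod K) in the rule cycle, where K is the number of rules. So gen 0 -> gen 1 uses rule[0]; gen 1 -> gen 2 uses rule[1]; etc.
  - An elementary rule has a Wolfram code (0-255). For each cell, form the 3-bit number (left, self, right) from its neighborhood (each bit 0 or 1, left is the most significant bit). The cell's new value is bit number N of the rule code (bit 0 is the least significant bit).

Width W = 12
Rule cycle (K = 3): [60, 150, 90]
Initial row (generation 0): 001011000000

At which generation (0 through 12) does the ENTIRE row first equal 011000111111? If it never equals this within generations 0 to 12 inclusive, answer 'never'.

Gen 0: 001011000000
Gen 1 (rule 60): 001110100000
Gen 2 (rule 150): 010100110000
Gen 3 (rule 90): 100011111000
Gen 4 (rule 60): 110010000100
Gen 5 (rule 150): 001111001110
Gen 6 (rule 90): 011001111011
Gen 7 (rule 60): 010101000110
Gen 8 (rule 150): 110101101001
Gen 9 (rule 90): 110001100110
Gen 10 (rule 60): 101001010101
Gen 11 (rule 150): 101111010101
Gen 12 (rule 90): 001001000000

Answer: never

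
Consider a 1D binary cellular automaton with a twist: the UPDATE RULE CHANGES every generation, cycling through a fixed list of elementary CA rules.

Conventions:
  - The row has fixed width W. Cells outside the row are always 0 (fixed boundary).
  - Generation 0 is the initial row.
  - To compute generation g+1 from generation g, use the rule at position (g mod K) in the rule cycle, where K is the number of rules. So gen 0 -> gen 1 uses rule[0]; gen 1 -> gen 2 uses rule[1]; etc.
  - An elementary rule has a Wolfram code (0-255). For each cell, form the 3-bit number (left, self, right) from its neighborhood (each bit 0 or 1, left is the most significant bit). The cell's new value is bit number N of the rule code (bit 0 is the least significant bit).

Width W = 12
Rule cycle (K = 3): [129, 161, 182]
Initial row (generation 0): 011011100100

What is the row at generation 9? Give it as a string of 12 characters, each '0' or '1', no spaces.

Gen 0: 011011100100
Gen 1 (rule 129): 000001000001
Gen 2 (rule 161): 111100011100
Gen 3 (rule 182): 011010101010
Gen 4 (rule 129): 000000000000
Gen 5 (rule 161): 111111111111
Gen 6 (rule 182): 011111111110
Gen 7 (rule 129): 001111111100
Gen 8 (rule 161): 100111111001
Gen 9 (rule 182): 111011110111

Answer: 111011110111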